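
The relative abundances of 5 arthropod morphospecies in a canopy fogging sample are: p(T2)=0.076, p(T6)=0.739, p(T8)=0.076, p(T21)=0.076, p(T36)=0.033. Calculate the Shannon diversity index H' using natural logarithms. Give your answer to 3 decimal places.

0.924

Each pᵢ ln pᵢ term (working shown to 5 dp, full precision carried): 0.076×(-2.57702)=-0.19585, 0.739×(-0.30246)=-0.22352, 0.076×(-2.57702)=-0.19585, 0.076×(-2.57702)=-0.19585, 0.033×(-3.41125)=-0.11257.
Sum = -0.92365, so H' = 0.924.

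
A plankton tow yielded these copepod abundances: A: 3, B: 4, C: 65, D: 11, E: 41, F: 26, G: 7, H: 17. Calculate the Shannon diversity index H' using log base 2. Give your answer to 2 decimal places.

Total N = 3+4+65+11+41+26+7+17 = 174, so the proportions are 0.0172, 0.023, 0.3736, 0.0632, 0.2356, 0.1494, 0.0402, 0.0977 (working shown to 4 dp, full precision carried).
Each pᵢ log₂ pᵢ term: 0.0172×(-5.8580)=-0.1010, 0.023×(-5.4429)=-0.1251, 0.3736×(-1.4206)=-0.5307, 0.0632×(-3.9835)=-0.2518, 0.2356×(-2.0854)=-0.4914, 0.1494×(-2.7425)=-0.4098, 0.0402×(-4.6356)=-0.1865, 0.0977×(-3.3555)=-0.3278.
Sum = -2.4241, so H' = 2.42.

2.42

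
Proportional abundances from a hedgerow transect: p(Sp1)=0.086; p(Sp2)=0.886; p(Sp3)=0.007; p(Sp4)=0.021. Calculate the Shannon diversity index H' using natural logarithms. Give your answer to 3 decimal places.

0.434

Each pᵢ ln pᵢ term (working shown to 5 dp, full precision carried): 0.086×(-2.45341)=-0.21099, 0.886×(-0.12104)=-0.10724, 0.007×(-4.96185)=-0.03473, 0.021×(-3.86323)=-0.08113.
Sum = -0.43409, so H' = 0.434.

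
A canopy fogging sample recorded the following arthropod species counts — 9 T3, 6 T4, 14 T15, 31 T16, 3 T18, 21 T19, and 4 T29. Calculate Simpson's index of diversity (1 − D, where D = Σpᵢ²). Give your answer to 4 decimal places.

0.7753

Total N = 9+6+14+31+3+21+4 = 88, so the proportions are 0.102273, 0.068182, 0.159091, 0.352273, 0.034091, 0.238636, 0.045455 (working shown to 6 dp, full precision carried).
D = 0.102273² + 0.068182² + 0.159091² + 0.352273² + 0.034091² + 0.238636² + 0.045455² = 0.010460 + 0.004649 + 0.025310 + 0.124096 + 0.001162 + 0.056947 + 0.002066 = 0.224690.
So 1 − D = 0.775310, i.e. 0.7753 to 4 decimal places.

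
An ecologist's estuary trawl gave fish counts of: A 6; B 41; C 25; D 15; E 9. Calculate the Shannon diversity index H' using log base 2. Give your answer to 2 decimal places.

Total N = 6+41+25+15+9 = 96, so the proportions are 0.0625, 0.4271, 0.2604, 0.1562, 0.0938 (working shown to 4 dp, full precision carried).
Each pᵢ log₂ pᵢ term: 0.0625×(-4.0000)=-0.2500, 0.4271×(-1.2274)=-0.5242, 0.2604×(-1.9411)=-0.5055, 0.1562×(-2.6781)=-0.4184, 0.0938×(-3.4150)=-0.3202.
Sum = -2.0183, so H' = 2.02.

2.02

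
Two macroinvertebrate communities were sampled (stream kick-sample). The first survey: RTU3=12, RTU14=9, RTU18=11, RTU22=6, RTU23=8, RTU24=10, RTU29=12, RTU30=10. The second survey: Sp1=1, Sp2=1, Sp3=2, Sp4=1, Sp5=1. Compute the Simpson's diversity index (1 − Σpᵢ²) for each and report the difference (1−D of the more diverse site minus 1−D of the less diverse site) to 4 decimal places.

0.0924

The first survey: N=78, proportions 0.153846, 0.115385, 0.141026, 0.076923, 0.102564, 0.128205, 0.153846, 0.128205, giving 1−D = 0.870151 (working shown to 6 dp, full precision carried).
The second survey: N=6, proportions 0.166667, 0.166667, 0.333333, 0.166667, 0.166667, giving 1−D = 0.777778.
Difference = |0.870151 − 0.777778| = 0.092373, i.e. 0.0924 to 4 decimal places.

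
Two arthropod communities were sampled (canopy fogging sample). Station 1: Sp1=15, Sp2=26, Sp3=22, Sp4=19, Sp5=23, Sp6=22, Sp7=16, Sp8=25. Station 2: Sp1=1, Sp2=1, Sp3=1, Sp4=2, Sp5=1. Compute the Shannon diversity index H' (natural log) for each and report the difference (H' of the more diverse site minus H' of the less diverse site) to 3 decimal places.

Station 1: N=168, proportions 0.08929, 0.15476, 0.13095, 0.1131, 0.1369, 0.13095, 0.09524, 0.14881, giving H' = 2.06306 (working shown to 5 dp, full precision carried).
Station 2: N=6, proportions 0.16667, 0.16667, 0.16667, 0.33333, 0.16667, giving H' = 1.56071.
Difference = |2.06306 − 1.56071| = 0.50235, i.e. 0.502 to 3 decimal places.

0.502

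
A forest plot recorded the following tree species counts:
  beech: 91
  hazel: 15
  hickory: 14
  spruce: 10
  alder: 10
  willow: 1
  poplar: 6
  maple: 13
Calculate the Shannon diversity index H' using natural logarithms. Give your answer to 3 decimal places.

1.461

Total N = 91+15+14+10+10+1+6+13 = 160, so the proportions are 0.56875, 0.09375, 0.0875, 0.0625, 0.0625, 0.00625, 0.0375, 0.08125 (working shown to 5 dp, full precision carried).
Each pᵢ ln pᵢ term: 0.56875×(-0.56431)=-0.32095, 0.09375×(-2.36712)=-0.22192, 0.0875×(-2.43612)=-0.21316, 0.0625×(-2.77259)=-0.17329, 0.0625×(-2.77259)=-0.17329, 0.00625×(-5.07517)=-0.03172, 0.0375×(-3.28341)=-0.12313, 0.08125×(-2.51022)=-0.20396.
Sum = -1.46141, so H' = 1.461.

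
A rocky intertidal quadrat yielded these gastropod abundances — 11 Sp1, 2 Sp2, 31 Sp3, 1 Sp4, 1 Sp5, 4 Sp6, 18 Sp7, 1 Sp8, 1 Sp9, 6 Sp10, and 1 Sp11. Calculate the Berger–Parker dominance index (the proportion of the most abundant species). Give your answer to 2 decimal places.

0.40

Total N = 11+2+31+1+1+4+18+1+1+6+1 = 77, so the proportions are 0.1429, 0.026, 0.4026, 0.013, 0.013, 0.0519, 0.2338, 0.013, 0.013, 0.0779, 0.013 (working shown to 4 dp, full precision carried).
The largest proportion is 0.4026, i.e. d = 0.40 to 2 decimal places.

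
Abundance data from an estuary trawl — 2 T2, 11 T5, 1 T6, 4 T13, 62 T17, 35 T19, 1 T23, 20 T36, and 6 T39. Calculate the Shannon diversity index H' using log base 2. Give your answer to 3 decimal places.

Total N = 2+11+1+4+62+35+1+20+6 = 142, so the proportions are 0.01408, 0.07746, 0.00704, 0.02817, 0.43662, 0.24648, 0.00704, 0.14085, 0.04225 (working shown to 5 dp, full precision carried).
Each pᵢ log₂ pᵢ term: 0.01408×(-6.14975)=-0.08662, 0.07746×(-3.69032)=-0.28587, 0.00704×(-7.14975)=-0.05035, 0.02817×(-5.14975)=-0.14506, 0.43662×(-1.19555)=-0.52200, 0.24648×(-2.02046)=-0.49800, 0.00704×(-7.14975)=-0.05035, 0.14085×(-2.82782)=-0.39828, 0.04225×(-4.56478)=-0.19288.
Sum = -2.22941, so H' = 2.229.

2.229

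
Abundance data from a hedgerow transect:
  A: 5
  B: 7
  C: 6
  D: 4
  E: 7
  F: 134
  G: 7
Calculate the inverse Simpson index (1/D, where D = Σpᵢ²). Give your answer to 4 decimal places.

1.5897

Total N = 5+7+6+4+7+134+7 = 170, so the proportions are 0.0294118, 0.0411765, 0.0352941, 0.0235294, 0.0411765, 0.7882353, 0.0411765 (working shown to 7 dp, full precision carried).
D = 0.0294118² + 0.0411765² + 0.0352941² + 0.0235294² + 0.0411765² + 0.7882353² + 0.0411765² = 0.0008651 + 0.0016955 + 0.0012457 + 0.0005536 + 0.0016955 + 0.6213149 + 0.0016955 = 0.6290657.
So 1/D = 1.589659, i.e. 1.5897 to 4 decimal places.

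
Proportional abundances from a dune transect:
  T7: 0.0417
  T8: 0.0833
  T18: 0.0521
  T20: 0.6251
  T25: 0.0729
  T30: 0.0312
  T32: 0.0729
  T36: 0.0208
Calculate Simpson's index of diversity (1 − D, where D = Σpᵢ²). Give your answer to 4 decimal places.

D = 0.0417² + 0.0833² + 0.0521² + 0.6251² + 0.0729² + 0.0312² + 0.0729² + 0.0208² = 0.001739 + 0.006939 + 0.002714 + 0.390750 + 0.005314 + 0.000973 + 0.005314 + 0.000433 = 0.414177 (working shown to 6 dp, full precision carried).
So 1 − D = 0.585823, i.e. 0.5858 to 4 decimal places.

0.5858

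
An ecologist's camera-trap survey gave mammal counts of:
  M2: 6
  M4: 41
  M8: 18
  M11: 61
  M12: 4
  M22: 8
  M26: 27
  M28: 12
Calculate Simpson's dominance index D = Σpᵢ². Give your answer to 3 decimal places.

Total N = 6+41+18+61+4+8+27+12 = 177, so the proportions are 0.0339, 0.23164, 0.10169, 0.34463, 0.0226, 0.0452, 0.15254, 0.0678 (working shown to 5 dp, full precision carried).
D = 0.0339² + 0.23164² + 0.10169² + 0.34463² + 0.0226² + 0.0452² + 0.15254² + 0.0678² = 0.00115 + 0.05366 + 0.01034 + 0.11877 + 0.00051 + 0.00204 + 0.02327 + 0.00460 = 0.21434.
To 3 decimal places, D = 0.214.

0.214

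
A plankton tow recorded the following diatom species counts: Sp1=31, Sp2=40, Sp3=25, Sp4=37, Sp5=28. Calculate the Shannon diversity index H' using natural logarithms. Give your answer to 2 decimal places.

Total N = 31+40+25+37+28 = 161, so the proportions are 0.1925, 0.2484, 0.1553, 0.2298, 0.1739 (working shown to 4 dp, full precision carried).
Each pᵢ ln pᵢ term: 0.1925×(-1.6474)=-0.3172, 0.2484×(-1.3925)=-0.3460, 0.1553×(-1.8625)=-0.2892, 0.2298×(-1.4705)=-0.3379, 0.1739×(-1.7492)=-0.3042.
Sum = -1.5945, so H' = 1.59.

1.59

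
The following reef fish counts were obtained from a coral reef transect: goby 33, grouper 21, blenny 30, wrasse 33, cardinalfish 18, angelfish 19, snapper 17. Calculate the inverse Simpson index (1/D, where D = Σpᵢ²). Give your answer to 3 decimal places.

Total N = 33+21+30+33+18+19+17 = 171, so the proportions are 0.1929825, 0.122807, 0.1754386, 0.1929825, 0.1052632, 0.1111111, 0.0994152 (working shown to 7 dp, full precision carried).
D = 0.1929825² + 0.122807² + 0.1754386² + 0.1929825² + 0.1052632² + 0.1111111² + 0.0994152² = 0.0372422 + 0.0150816 + 0.0307787 + 0.0372422 + 0.0110803 + 0.0123457 + 0.0098834 = 0.1536541.
So 1/D = 6.50812, i.e. 6.508 to 3 decimal places.

6.508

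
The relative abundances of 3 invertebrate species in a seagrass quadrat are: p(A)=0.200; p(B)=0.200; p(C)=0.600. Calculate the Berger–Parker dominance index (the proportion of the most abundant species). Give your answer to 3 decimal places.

0.600

The largest proportion is 0.6, i.e. d = 0.600 to 3 decimal places.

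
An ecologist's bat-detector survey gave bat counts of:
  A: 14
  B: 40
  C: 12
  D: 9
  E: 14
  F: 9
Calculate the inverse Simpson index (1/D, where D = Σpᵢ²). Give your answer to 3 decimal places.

Total N = 14+40+12+9+14+9 = 98, so the proportions are 0.1428571, 0.4081633, 0.122449, 0.0918367, 0.1428571, 0.0918367 (working shown to 7 dp, full precision carried).
D = 0.1428571² + 0.4081633² + 0.122449² + 0.0918367² + 0.1428571² + 0.0918367² = 0.0204082 + 0.1665973 + 0.0149938 + 0.0084340 + 0.0204082 + 0.0084340 = 0.2392753.
So 1/D = 4.17929, i.e. 4.179 to 3 decimal places.

4.179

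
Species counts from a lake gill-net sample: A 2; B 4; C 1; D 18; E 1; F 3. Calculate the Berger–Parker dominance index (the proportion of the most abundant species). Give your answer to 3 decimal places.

Total N = 2+4+1+18+1+3 = 29, so the proportions are 0.06897, 0.13793, 0.03448, 0.62069, 0.03448, 0.10345 (working shown to 5 dp, full precision carried).
The largest proportion is 0.62069, i.e. d = 0.621 to 3 decimal places.

0.621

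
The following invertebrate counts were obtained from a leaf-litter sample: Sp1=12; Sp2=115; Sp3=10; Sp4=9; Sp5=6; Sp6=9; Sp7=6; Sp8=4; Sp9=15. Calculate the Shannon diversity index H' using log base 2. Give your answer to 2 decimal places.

Total N = 12+115+10+9+6+9+6+4+15 = 186, so the proportions are 0.0645, 0.6183, 0.0538, 0.0484, 0.0323, 0.0484, 0.0323, 0.0215, 0.0806 (working shown to 4 dp, full precision carried).
Each pᵢ log₂ pᵢ term: 0.0645×(-3.9542)=-0.2551, 0.6183×(-0.6937)=-0.4289, 0.0538×(-4.2172)=-0.2267, 0.0484×(-4.3692)=-0.2114, 0.0323×(-4.9542)=-0.1598, 0.0484×(-4.3692)=-0.2114, 0.0323×(-4.9542)=-0.1598, 0.0215×(-5.5392)=-0.1191, 0.0806×(-3.6323)=-0.2929.
Sum = -2.0652, so H' = 2.07.

2.07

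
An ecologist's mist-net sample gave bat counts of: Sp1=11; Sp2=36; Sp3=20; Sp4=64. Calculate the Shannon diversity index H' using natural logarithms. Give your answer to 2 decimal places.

1.20

Total N = 11+36+20+64 = 131, so the proportions are 0.084, 0.2748, 0.1527, 0.4885 (working shown to 4 dp, full precision carried).
Each pᵢ ln pᵢ term: 0.084×(-2.4773)=-0.2080, 0.2748×(-1.2917)=-0.3550, 0.1527×(-1.8795)=-0.2869, 0.4885×(-0.7163)=-0.3500.
Sum = -1.1999, so H' = 1.20.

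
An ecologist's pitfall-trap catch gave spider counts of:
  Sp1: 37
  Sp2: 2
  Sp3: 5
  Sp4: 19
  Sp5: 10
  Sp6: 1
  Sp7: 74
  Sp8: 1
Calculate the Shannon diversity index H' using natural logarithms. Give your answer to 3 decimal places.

1.376

Total N = 37+2+5+19+10+1+74+1 = 149, so the proportions are 0.24832, 0.01342, 0.03356, 0.12752, 0.06711, 0.00671, 0.49664, 0.00671 (working shown to 5 dp, full precision carried).
Each pᵢ ln pᵢ term: 0.24832×(-1.39303)=-0.34592, 0.01342×(-4.31080)=-0.05786, 0.03356×(-3.39451)=-0.11391, 0.12752×(-2.05951)=-0.26262, 0.06711×(-2.70136)=-0.18130, 0.00671×(-5.00395)=-0.03358, 0.49664×(-0.69988)=-0.34759, 0.00671×(-5.00395)=-0.03358.
Sum = -1.37637, so H' = 1.376.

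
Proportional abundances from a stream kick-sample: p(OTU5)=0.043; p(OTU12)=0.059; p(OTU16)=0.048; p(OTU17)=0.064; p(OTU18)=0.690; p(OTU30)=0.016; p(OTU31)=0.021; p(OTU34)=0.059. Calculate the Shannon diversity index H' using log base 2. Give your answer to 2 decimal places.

1.72

Each pᵢ log₂ pᵢ term (working shown to 4 dp, full precision carried): 0.043×(-4.5395)=-0.1952, 0.059×(-4.0831)=-0.2409, 0.048×(-4.3808)=-0.2103, 0.064×(-3.9658)=-0.2538, 0.69×(-0.5353)=-0.3694, 0.016×(-5.9658)=-0.0955, 0.021×(-5.5735)=-0.1170, 0.059×(-4.0831)=-0.2409.
Sum = -1.7230, so H' = 1.72.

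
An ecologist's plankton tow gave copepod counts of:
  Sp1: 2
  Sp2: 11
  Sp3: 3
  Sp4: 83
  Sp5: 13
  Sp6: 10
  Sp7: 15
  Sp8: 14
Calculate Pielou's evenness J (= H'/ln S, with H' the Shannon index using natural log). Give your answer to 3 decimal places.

Total N = 2+11+3+83+13+10+15+14 = 151, so the proportions are 0.01325, 0.07285, 0.01987, 0.54967, 0.08609, 0.06623, 0.09934, 0.09272 (working shown to 5 dp, full precision carried).
H' = −Σ pᵢ ln pᵢ = −((-0.05727) + (-0.19082) + (-0.07785) + (-0.32894) + (-0.21113) + (-0.17978) + (-0.22939) + (-0.22050)) = 1.49569.
With S = 8 species, ln S = 2.07944, so J = 1.49569/2.07944 = 0.71927, i.e. 0.719 to 3 decimal places.

0.719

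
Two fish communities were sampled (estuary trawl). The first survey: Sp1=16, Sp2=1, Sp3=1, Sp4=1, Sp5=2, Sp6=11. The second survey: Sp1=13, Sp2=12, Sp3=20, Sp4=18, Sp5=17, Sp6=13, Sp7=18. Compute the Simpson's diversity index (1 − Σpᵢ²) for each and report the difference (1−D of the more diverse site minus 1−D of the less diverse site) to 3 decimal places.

The first survey: N=32, proportions 0.5, 0.03125, 0.03125, 0.03125, 0.0625, 0.34375, giving 1−D = 0.62500 (working shown to 5 dp, full precision carried).
The second survey: N=111, proportions 0.11712, 0.10811, 0.18018, 0.16216, 0.15315, 0.11712, 0.16216, giving 1−D = 0.85237.
Difference = |0.62500 − 0.85237| = 0.22737, i.e. 0.227 to 3 decimal places.

0.227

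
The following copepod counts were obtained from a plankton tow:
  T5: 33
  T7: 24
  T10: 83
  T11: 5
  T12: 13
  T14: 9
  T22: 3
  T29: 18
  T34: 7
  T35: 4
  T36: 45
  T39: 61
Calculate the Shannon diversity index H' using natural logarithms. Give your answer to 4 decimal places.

Total N = 33+24+83+5+13+9+3+18+7+4+45+61 = 305, so the proportions are 0.108197, 0.078689, 0.272131, 0.016393, 0.042623, 0.029508, 0.009836, 0.059016, 0.022951, 0.013115, 0.147541, 0.2 (working shown to 6 dp, full precision carried).
Each pᵢ ln pᵢ term: 0.108197×(-2.223804)=-0.240608, 0.078689×(-2.542258)=-0.200047, 0.272131×(-1.301471)=-0.354171, 0.016393×(-4.110874)=-0.067391, 0.042623×(-3.155362)=-0.134491, 0.029508×(-3.523087)=-0.103960, 0.009836×(-4.621699)=-0.045459, 0.059016×(-2.829940)=-0.167013, 0.022951×(-3.774402)=-0.086626, 0.013115×(-4.334017)=-0.056840, 0.147541×(-1.913649)=-0.282342, 0.2×(-1.609438)=-0.321888.
Sum = -2.060835, so H' = 2.0608.

2.0608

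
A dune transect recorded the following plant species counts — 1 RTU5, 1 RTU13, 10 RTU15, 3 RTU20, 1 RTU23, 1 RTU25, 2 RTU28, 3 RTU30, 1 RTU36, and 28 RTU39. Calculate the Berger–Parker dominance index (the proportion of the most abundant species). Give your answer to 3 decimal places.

Total N = 1+1+10+3+1+1+2+3+1+28 = 51, so the proportions are 0.01961, 0.01961, 0.19608, 0.05882, 0.01961, 0.01961, 0.03922, 0.05882, 0.01961, 0.54902 (working shown to 5 dp, full precision carried).
The largest proportion is 0.54902, i.e. d = 0.549 to 3 decimal places.

0.549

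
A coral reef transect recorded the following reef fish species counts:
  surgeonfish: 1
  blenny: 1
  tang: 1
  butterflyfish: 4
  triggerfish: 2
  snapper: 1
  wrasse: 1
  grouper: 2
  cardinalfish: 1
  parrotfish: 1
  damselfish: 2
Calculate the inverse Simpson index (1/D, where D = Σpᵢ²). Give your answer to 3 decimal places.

Total N = 1+1+1+4+2+1+1+2+1+1+2 = 17, so the proportions are 0.0588235, 0.0588235, 0.0588235, 0.2352941, 0.1176471, 0.0588235, 0.0588235, 0.1176471, 0.0588235, 0.0588235, 0.1176471 (working shown to 7 dp, full precision carried).
D = 0.0588235² + 0.0588235² + 0.0588235² + 0.2352941² + 0.1176471² + 0.0588235² + 0.0588235² + 0.1176471² + 0.0588235² + 0.0588235² + 0.1176471² = 0.0034602 + 0.0034602 + 0.0034602 + 0.0553633 + 0.0138408 + 0.0034602 + 0.0034602 + 0.0138408 + 0.0034602 + 0.0034602 + 0.0138408 = 0.1211073.
So 1/D = 8.25714, i.e. 8.257 to 3 decimal places.

8.257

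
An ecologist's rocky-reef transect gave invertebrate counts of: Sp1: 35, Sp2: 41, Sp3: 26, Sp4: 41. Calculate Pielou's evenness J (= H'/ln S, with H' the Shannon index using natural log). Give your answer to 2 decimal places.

Total N = 35+41+26+41 = 143, so the proportions are 0.2448, 0.2867, 0.1818, 0.2867 (working shown to 4 dp, full precision carried).
H' = −Σ pᵢ ln pᵢ = −((-0.3445) + (-0.3582) + (-0.3100) + (-0.3582)) = 1.3708.
With S = 4 species, ln S = 1.3863, so J = 1.3708/1.3863 = 0.9888, i.e. 0.99 to 2 decimal places.

0.99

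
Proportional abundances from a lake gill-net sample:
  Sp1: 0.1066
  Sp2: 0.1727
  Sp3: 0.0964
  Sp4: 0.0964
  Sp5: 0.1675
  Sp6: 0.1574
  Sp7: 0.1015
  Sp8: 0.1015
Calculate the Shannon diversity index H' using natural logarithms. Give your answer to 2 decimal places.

2.05

Each pᵢ ln pᵢ term (working shown to 4 dp, full precision carried): 0.1066×(-2.2387)=-0.2386, 0.1727×(-1.7562)=-0.3033, 0.0964×(-2.3392)=-0.2255, 0.0964×(-2.3392)=-0.2255, 0.1675×(-1.7868)=-0.2993, 0.1574×(-1.8490)=-0.2910, 0.1015×(-2.2877)=-0.2322, 0.1015×(-2.2877)=-0.2322.
Sum = -2.0477, so H' = 2.05.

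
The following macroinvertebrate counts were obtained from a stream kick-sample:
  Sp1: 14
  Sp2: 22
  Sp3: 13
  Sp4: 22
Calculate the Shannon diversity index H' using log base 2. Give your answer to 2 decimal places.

1.96

Total N = 14+22+13+22 = 71, so the proportions are 0.1972, 0.3099, 0.1831, 0.3099 (working shown to 4 dp, full precision carried).
Each pᵢ log₂ pᵢ term: 0.1972×(-2.3424)=-0.4619, 0.3099×(-1.6903)=-0.5238, 0.1831×(-2.4493)=-0.4485, 0.3099×(-1.6903)=-0.5238.
Sum = -1.9579, so H' = 1.96.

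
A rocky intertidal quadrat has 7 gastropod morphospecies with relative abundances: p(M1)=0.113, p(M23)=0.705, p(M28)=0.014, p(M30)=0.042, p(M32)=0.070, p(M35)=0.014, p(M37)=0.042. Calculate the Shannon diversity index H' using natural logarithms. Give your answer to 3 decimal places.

1.065

Each pᵢ ln pᵢ term (working shown to 5 dp, full precision carried): 0.113×(-2.18037)=-0.24638, 0.705×(-0.34956)=-0.24644, 0.014×(-4.26870)=-0.05976, 0.042×(-3.17009)=-0.13314, 0.07×(-2.65926)=-0.18615, 0.014×(-4.26870)=-0.05976, 0.042×(-3.17009)=-0.13314.
Sum = -1.06478, so H' = 1.065.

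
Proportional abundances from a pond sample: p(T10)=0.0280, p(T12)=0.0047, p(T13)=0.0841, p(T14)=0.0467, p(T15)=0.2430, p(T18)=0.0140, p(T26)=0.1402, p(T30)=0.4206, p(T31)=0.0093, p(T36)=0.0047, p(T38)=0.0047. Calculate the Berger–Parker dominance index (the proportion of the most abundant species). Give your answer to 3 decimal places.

The largest proportion is 0.4206, i.e. d = 0.421 to 3 decimal places.

0.421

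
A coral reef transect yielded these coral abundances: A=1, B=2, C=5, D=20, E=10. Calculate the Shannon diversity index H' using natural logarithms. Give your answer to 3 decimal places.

Total N = 1+2+5+20+10 = 38, so the proportions are 0.02632, 0.05263, 0.13158, 0.52632, 0.26316 (working shown to 5 dp, full precision carried).
Each pᵢ ln pᵢ term: 0.02632×(-3.63759)=-0.09573, 0.05263×(-2.94444)=-0.15497, 0.13158×(-2.02815)=-0.26686, 0.52632×(-0.64185)=-0.33782, 0.26316×(-1.33500)=-0.35132.
Sum = -1.20669, so H' = 1.207.

1.207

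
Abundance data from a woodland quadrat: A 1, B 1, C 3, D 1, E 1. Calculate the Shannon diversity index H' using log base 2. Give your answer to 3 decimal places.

2.128

Total N = 1+1+3+1+1 = 7, so the proportions are 0.14286, 0.14286, 0.42857, 0.14286, 0.14286 (working shown to 5 dp, full precision carried).
Each pᵢ log₂ pᵢ term: 0.14286×(-2.80735)=-0.40105, 0.14286×(-2.80735)=-0.40105, 0.42857×(-1.22239)=-0.52388, 0.14286×(-2.80735)=-0.40105, 0.14286×(-2.80735)=-0.40105.
Sum = -2.12809, so H' = 2.128.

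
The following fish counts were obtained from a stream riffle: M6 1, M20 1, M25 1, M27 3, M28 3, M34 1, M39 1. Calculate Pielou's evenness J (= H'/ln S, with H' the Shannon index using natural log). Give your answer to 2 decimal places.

Total N = 1+1+1+3+3+1+1 = 11, so the proportions are 0.0909, 0.0909, 0.0909, 0.2727, 0.2727, 0.0909, 0.0909 (working shown to 4 dp, full precision carried).
H' = −Σ pᵢ ln pᵢ = −((-0.2180) + (-0.2180) + (-0.2180) + (-0.3543) + (-0.3543) + (-0.2180) + (-0.2180)) = 1.7987.
With S = 7 species, ln S = 1.9459, so J = 1.7987/1.9459 = 0.9243, i.e. 0.92 to 2 decimal places.

0.92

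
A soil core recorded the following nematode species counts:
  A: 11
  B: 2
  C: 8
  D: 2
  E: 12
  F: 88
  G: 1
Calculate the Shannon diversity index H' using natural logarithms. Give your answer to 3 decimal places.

1.033

Total N = 11+2+8+2+12+88+1 = 124, so the proportions are 0.08871, 0.01613, 0.06452, 0.01613, 0.09677, 0.70968, 0.00806 (working shown to 5 dp, full precision carried).
Each pᵢ ln pᵢ term: 0.08871×(-2.42239)=-0.21489, 0.01613×(-4.12713)=-0.06657, 0.06452×(-2.74084)=-0.17683, 0.01613×(-4.12713)=-0.06657, 0.09677×(-2.33537)=-0.22600, 0.70968×(-0.34294)=-0.24338, 0.00806×(-4.82028)=-0.03887.
Sum = -1.03311, so H' = 1.033.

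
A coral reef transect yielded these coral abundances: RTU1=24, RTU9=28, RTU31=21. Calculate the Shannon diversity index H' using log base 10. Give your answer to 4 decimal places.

0.4741

Total N = 24+28+21 = 73, so the proportions are 0.328767, 0.383562, 0.287671 (working shown to 6 dp, full precision carried).
Each pᵢ log₁₀ pᵢ term: 0.328767×(-0.483112)=-0.158831, 0.383562×(-0.416165)=-0.159625, 0.287671×(-0.541104)=-0.155660.
Sum = -0.474116, so H' = 0.4741.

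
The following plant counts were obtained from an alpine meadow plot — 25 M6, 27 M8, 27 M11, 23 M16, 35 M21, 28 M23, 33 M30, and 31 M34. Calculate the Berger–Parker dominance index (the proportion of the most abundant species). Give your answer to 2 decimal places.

0.15

Total N = 25+27+27+23+35+28+33+31 = 229, so the proportions are 0.1092, 0.1179, 0.1179, 0.1004, 0.1528, 0.1223, 0.1441, 0.1354 (working shown to 4 dp, full precision carried).
The largest proportion is 0.1528, i.e. d = 0.15 to 2 decimal places.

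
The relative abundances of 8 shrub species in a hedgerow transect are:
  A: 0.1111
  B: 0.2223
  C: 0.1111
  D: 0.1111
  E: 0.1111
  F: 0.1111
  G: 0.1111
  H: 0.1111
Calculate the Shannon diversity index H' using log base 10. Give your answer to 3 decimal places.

0.887

Each pᵢ log₁₀ pᵢ term (working shown to 5 dp, full precision carried): 0.1111×(-0.95429)=-0.10602, 0.2223×(-0.65306)=-0.14518, 0.1111×(-0.95429)=-0.10602, 0.1111×(-0.95429)=-0.10602, 0.1111×(-0.95429)=-0.10602, 0.1111×(-0.95429)=-0.10602, 0.1111×(-0.95429)=-0.10602, 0.1111×(-0.95429)=-0.10602.
Sum = -0.88732, so H' = 0.887.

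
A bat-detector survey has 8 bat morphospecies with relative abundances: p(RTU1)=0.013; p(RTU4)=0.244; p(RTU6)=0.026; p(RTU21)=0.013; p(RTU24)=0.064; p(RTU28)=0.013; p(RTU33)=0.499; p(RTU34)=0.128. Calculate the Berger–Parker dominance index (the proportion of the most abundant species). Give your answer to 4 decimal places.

0.4990

The largest proportion is 0.499, i.e. d = 0.4990 to 4 decimal places.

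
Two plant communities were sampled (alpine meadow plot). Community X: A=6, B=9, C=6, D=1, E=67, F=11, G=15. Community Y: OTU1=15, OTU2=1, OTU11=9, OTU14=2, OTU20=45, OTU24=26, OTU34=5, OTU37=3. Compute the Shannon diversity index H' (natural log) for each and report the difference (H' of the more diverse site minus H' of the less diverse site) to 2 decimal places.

0.20

Community X: N=115, proportions 0.0522, 0.0783, 0.0522, 0.0087, 0.5826, 0.0957, 0.1304, giving H' = 1.3537 (working shown to 4 dp, full precision carried).
Community Y: N=106, proportions 0.1415, 0.0094, 0.0849, 0.0189, 0.4245, 0.2453, 0.0472, 0.0283, giving H' = 1.5584.
Difference = |1.3537 − 1.5584| = 0.2047, i.e. 0.20 to 2 decimal places.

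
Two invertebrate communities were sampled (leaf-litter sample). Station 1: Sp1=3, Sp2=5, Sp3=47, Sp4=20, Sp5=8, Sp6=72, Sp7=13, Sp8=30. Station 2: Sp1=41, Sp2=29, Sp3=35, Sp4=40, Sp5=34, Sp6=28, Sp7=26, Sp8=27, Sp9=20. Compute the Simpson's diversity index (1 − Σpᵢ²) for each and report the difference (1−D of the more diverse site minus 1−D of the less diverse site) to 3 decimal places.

0.113

Station 1: N=198, proportions 0.01515, 0.02525, 0.23737, 0.10101, 0.0404, 0.36364, 0.06566, 0.15152, giving 1−D = 0.77145 (working shown to 5 dp, full precision carried).
Station 2: N=280, proportions 0.14643, 0.10357, 0.125, 0.14286, 0.12143, 0.1, 0.09286, 0.09643, 0.07143, giving 1−D = 0.88403.
Difference = |0.77145 − 0.88403| = 0.11258, i.e. 0.113 to 3 decimal places.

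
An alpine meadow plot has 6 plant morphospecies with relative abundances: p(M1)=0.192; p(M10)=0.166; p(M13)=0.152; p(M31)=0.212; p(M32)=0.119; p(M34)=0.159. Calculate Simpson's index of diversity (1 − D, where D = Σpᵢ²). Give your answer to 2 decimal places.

D = 0.192² + 0.166² + 0.152² + 0.212² + 0.119² + 0.159² = 0.0369 + 0.0276 + 0.0231 + 0.0449 + 0.0142 + 0.0253 = 0.1719 (working shown to 4 dp, full precision carried).
So 1 − D = 0.8281, i.e. 0.83 to 2 decimal places.

0.83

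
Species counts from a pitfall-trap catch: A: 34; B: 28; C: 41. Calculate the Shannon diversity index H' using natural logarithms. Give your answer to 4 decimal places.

Total N = 34+28+41 = 103, so the proportions are 0.330097, 0.271845, 0.398058 (working shown to 6 dp, full precision carried).
Each pᵢ ln pᵢ term: 0.330097×(-1.108368)=-0.365869, 0.271845×(-1.302524)=-0.354084, 0.398058×(-0.921157)=-0.366674.
Sum = -1.086628, so H' = 1.0866.

1.0866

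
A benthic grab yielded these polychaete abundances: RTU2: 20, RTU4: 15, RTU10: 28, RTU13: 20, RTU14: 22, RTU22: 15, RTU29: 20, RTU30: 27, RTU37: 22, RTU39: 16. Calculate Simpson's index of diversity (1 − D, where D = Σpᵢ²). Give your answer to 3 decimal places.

Total N = 20+15+28+20+22+15+20+27+22+16 = 205, so the proportions are 0.09756, 0.07317, 0.13659, 0.09756, 0.10732, 0.07317, 0.09756, 0.13171, 0.10732, 0.07805 (working shown to 5 dp, full precision carried).
D = 0.09756² + 0.07317² + 0.13659² + 0.09756² + 0.10732² + 0.07317² + 0.09756² + 0.13171² + 0.10732² + 0.07805² = 0.00952 + 0.00535 + 0.01866 + 0.00952 + 0.01152 + 0.00535 + 0.00952 + 0.01735 + 0.01152 + 0.00609 = 0.10439.
So 1 − D = 0.89561, i.e. 0.896 to 3 decimal places.

0.896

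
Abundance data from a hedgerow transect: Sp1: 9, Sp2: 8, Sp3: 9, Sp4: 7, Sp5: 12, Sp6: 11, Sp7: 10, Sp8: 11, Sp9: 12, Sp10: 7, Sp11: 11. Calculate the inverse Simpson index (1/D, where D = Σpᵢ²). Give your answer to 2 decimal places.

Total N = 9+8+9+7+12+11+10+11+12+7+11 = 107, so the proportions are 0.0841121, 0.0747664, 0.0841121, 0.0654206, 0.1121495, 0.1028037, 0.0934579, 0.1028037, 0.1121495, 0.0654206, 0.1028037 (working shown to 7 dp, full precision carried).
D = 0.0841121² + 0.0747664² + 0.0841121² + 0.0654206² + 0.1121495² + 0.1028037² + 0.0934579² + 0.1028037² + 0.1121495² + 0.0654206² + 0.1028037² = 0.0070749 + 0.0055900 + 0.0070749 + 0.0042798 + 0.0125775 + 0.0105686 + 0.0087344 + 0.0105686 + 0.0125775 + 0.0042798 + 0.0105686 = 0.0938947.
So 1/D = 10.6502, i.e. 10.65 to 2 decimal places.

10.65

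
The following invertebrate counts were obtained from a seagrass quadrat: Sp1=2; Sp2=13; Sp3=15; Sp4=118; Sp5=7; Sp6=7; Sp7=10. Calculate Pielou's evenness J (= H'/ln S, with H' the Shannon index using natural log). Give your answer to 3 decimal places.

Total N = 2+13+15+118+7+7+10 = 172, so the proportions are 0.01163, 0.07558, 0.08721, 0.68605, 0.0407, 0.0407, 0.05814 (working shown to 5 dp, full precision carried).
H' = −Σ pᵢ ln pᵢ = −((-0.05179) + (-0.19519) + (-0.21274) + (-0.25851) + (-0.13030) + (-0.13030) + (-0.16540)) = 1.14423.
With S = 7 species, ln S = 1.94591, so J = 1.14423/1.94591 = 0.58802, i.e. 0.588 to 3 decimal places.

0.588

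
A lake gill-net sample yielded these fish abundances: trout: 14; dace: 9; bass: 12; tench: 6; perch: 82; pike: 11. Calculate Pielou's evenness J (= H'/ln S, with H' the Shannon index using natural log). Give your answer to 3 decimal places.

0.713

Total N = 14+9+12+6+82+11 = 134, so the proportions are 0.10448, 0.06716, 0.08955, 0.04478, 0.61194, 0.08209 (working shown to 5 dp, full precision carried).
H' = −Σ pᵢ ln pᵢ = −((-0.23599) + (-0.18138) + (-0.21608) + (-0.13908) + (-0.30054) + (-0.20522)) = 1.27829.
With S = 6 species, ln S = 1.79176, so J = 1.27829/1.79176 = 0.71343, i.e. 0.713 to 3 decimal places.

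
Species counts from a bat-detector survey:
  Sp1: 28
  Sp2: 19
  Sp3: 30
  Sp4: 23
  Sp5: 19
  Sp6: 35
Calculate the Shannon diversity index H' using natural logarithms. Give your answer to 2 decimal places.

1.77

Total N = 28+19+30+23+19+35 = 154, so the proportions are 0.1818, 0.1234, 0.1948, 0.1494, 0.1234, 0.2273 (working shown to 4 dp, full precision carried).
Each pᵢ ln pᵢ term: 0.1818×(-1.7047)=-0.3100, 0.1234×(-2.0925)=-0.2582, 0.1948×(-1.6358)=-0.3187, 0.1494×(-1.9015)=-0.2840, 0.1234×(-2.0925)=-0.2582, 0.2273×(-1.4816)=-0.3367.
Sum = -1.7657, so H' = 1.77.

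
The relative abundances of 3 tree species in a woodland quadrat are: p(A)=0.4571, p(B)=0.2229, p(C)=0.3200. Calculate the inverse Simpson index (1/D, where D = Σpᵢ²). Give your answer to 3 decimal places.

2.770

D = 0.4571² + 0.2229² + 0.32² = 0.208940 + 0.049684 + 0.102400 = 0.361025 (working shown to 6 dp, full precision carried).
So 1/D = 2.76989, i.e. 2.770 to 3 decimal places.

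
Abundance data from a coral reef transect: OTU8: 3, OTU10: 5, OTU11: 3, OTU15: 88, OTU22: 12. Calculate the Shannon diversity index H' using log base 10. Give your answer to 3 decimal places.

Total N = 3+5+3+88+12 = 111, so the proportions are 0.02703, 0.04505, 0.02703, 0.79279, 0.10811 (working shown to 5 dp, full precision carried).
Each pᵢ log₁₀ pᵢ term: 0.02703×(-1.56820)=-0.04238, 0.04505×(-1.34635)=-0.06065, 0.02703×(-1.56820)=-0.04238, 0.79279×(-0.10084)=-0.07995, 0.10811×(-0.96614)=-0.10445.
Sum = -0.32981, so H' = 0.330.

0.330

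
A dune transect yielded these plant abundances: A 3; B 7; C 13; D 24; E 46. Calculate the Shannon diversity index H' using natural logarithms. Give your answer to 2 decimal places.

Total N = 3+7+13+24+46 = 93, so the proportions are 0.0323, 0.0753, 0.1398, 0.2581, 0.4946 (working shown to 4 dp, full precision carried).
Each pᵢ ln pᵢ term: 0.0323×(-3.4340)=-0.1108, 0.0753×(-2.5867)=-0.1947, 0.1398×(-1.9677)=-0.2750, 0.2581×(-1.3545)=-0.3496, 0.4946×(-0.7040)=-0.3482.
Sum = -1.2783, so H' = 1.28.

1.28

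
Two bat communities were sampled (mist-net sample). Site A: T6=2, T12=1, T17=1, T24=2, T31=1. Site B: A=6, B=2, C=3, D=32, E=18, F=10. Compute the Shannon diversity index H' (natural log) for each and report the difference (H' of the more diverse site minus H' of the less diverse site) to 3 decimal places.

0.124

Site A: N=7, proportions 0.28571, 0.14286, 0.14286, 0.28571, 0.14286, giving H' = 1.54983 (working shown to 5 dp, full precision carried).
Site B: N=71, proportions 0.08451, 0.02817, 0.04225, 0.4507, 0.25352, 0.14085, giving H' = 1.42622.
Difference = |1.54983 − 1.42622| = 0.12361, i.e. 0.124 to 3 decimal places.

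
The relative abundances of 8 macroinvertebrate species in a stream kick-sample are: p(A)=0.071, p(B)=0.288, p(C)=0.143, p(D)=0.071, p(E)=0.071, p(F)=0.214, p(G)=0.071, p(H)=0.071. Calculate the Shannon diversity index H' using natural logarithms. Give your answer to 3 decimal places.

1.906

Each pᵢ ln pᵢ term (working shown to 5 dp, full precision carried): 0.071×(-2.64508)=-0.18780, 0.288×(-1.24479)=-0.35850, 0.143×(-1.94491)=-0.27812, 0.071×(-2.64508)=-0.18780, 0.071×(-2.64508)=-0.18780, 0.214×(-1.54178)=-0.32994, 0.071×(-2.64508)=-0.18780, 0.071×(-2.64508)=-0.18780.
Sum = -1.90557, so H' = 1.906.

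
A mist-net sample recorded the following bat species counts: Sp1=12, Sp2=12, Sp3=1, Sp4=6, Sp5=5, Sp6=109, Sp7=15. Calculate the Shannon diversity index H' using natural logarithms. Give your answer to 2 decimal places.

1.14

Total N = 12+12+1+6+5+109+15 = 160, so the proportions are 0.075, 0.075, 0.0063, 0.0375, 0.0312, 0.6813, 0.0938 (working shown to 4 dp, full precision carried).
Each pᵢ ln pᵢ term: 0.075×(-2.5903)=-0.1943, 0.075×(-2.5903)=-0.1943, 0.0063×(-5.0752)=-0.0317, 0.0375×(-3.2834)=-0.1231, 0.0312×(-3.4657)=-0.1083, 0.6813×(-0.3838)=-0.2615, 0.0938×(-2.3671)=-0.2219.
Sum = -1.1351, so H' = 1.14.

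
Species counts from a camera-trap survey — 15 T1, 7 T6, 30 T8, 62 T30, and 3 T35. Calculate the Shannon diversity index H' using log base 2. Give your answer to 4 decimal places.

1.7475

Total N = 15+7+30+62+3 = 117, so the proportions are 0.128205, 0.059829, 0.25641, 0.529915, 0.025641 (working shown to 6 dp, full precision carried).
Each pᵢ log₂ pᵢ term: 0.128205×(-2.963474)=-0.379933, 0.059829×(-4.063010)=-0.243086, 0.25641×(-1.963474)=-0.503455, 0.529915×(-0.916168)=-0.485491, 0.025641×(-5.285402)=-0.135523.
Sum = -1.747488, so H' = 1.7475.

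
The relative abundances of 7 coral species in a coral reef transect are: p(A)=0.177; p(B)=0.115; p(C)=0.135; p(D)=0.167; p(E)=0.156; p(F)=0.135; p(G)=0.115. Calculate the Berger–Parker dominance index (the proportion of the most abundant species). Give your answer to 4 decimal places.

The largest proportion is 0.177, i.e. d = 0.1770 to 4 decimal places.

0.1770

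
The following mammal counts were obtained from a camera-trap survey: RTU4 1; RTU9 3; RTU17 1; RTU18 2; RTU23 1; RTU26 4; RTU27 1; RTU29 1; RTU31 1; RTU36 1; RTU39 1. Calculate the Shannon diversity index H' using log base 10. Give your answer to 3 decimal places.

Total N = 1+3+1+2+1+4+1+1+1+1+1 = 17, so the proportions are 0.05882, 0.17647, 0.05882, 0.11765, 0.05882, 0.23529, 0.05882, 0.05882, 0.05882, 0.05882, 0.05882 (working shown to 5 dp, full precision carried).
Each pᵢ log₁₀ pᵢ term: 0.05882×(-1.23045)=-0.07238, 0.17647×(-0.75333)=-0.13294, 0.05882×(-1.23045)=-0.07238, 0.11765×(-0.92942)=-0.10934, 0.05882×(-1.23045)=-0.07238, 0.23529×(-0.62839)=-0.14786, 0.05882×(-1.23045)=-0.07238, 0.05882×(-1.23045)=-0.07238, 0.05882×(-1.23045)=-0.07238, 0.05882×(-1.23045)=-0.07238, 0.05882×(-1.23045)=-0.07238.
Sum = -0.96917, so H' = 0.969.

0.969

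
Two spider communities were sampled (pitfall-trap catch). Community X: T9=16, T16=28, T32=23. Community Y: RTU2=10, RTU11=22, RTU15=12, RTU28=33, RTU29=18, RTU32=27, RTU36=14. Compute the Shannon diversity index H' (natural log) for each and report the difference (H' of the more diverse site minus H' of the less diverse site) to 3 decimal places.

Community X: N=67, proportions 0.238806, 0.41791, 0.343284, giving H' = 1.073655 (working shown to 6 dp, full precision carried).
Community Y: N=136, proportions 0.073529, 0.161765, 0.088235, 0.242647, 0.132353, 0.198529, 0.102941, giving H' = 1.867114.
Difference = |1.073655 − 1.867114| = 0.793459, i.e. 0.793 to 3 decimal places.

0.793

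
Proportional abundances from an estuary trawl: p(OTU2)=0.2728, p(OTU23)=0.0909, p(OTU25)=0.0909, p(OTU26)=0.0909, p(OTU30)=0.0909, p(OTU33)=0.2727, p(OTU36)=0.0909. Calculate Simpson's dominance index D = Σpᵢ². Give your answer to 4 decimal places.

0.1901

D = 0.2728² + 0.0909² + 0.0909² + 0.0909² + 0.0909² + 0.2727² + 0.0909² = 0.074420 + 0.008263 + 0.008263 + 0.008263 + 0.008263 + 0.074365 + 0.008263 = 0.190099 (working shown to 6 dp, full precision carried).
To 4 decimal places, D = 0.1901.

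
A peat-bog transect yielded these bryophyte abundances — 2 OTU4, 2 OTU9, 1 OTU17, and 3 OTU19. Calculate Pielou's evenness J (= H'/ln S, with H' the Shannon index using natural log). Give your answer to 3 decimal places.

Total N = 2+2+1+3 = 8, so the proportions are 0.25, 0.25, 0.125, 0.375 (working shown to 5 dp, full precision carried).
H' = −Σ pᵢ ln pᵢ = −((-0.34657) + (-0.34657) + (-0.25993) + (-0.36781)) = 1.32089.
With S = 4 species, ln S = 1.38629, so J = 1.32089/1.38629 = 0.95282, i.e. 0.953 to 3 decimal places.

0.953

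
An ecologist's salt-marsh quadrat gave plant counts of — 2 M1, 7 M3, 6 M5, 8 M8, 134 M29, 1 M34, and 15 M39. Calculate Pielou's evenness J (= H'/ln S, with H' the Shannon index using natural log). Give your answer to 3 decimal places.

0.452

Total N = 2+7+6+8+134+1+15 = 173, so the proportions are 0.01156, 0.04046, 0.03468, 0.04624, 0.77457, 0.00578, 0.08671 (working shown to 5 dp, full precision carried).
H' = −Σ pᵢ ln pᵢ = −((-0.05156) + (-0.12978) + (-0.11658) + (-0.14214) + (-0.19786) + (-0.02979) + (-0.21202)) = 0.87974.
With S = 7 species, ln S = 1.94591, so J = 0.87974/1.94591 = 0.45210, i.e. 0.452 to 3 decimal places.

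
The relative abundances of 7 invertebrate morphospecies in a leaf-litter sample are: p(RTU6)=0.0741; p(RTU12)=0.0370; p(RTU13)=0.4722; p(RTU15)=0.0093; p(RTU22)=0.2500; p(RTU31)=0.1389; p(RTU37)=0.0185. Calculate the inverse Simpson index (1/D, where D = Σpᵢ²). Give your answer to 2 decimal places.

3.20

D = 0.0741² + 0.037² + 0.4722² + 0.0093² + 0.25² + 0.1389² + 0.0185² = 0.005491 + 0.001369 + 0.222973 + 0.000086 + 0.062500 + 0.019293 + 0.000342 = 0.312055 (working shown to 6 dp, full precision carried).
So 1/D = 3.2046, i.e. 3.20 to 2 decimal places.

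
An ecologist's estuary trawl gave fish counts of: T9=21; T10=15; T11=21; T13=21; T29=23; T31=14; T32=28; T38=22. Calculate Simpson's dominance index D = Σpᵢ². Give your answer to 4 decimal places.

Total N = 21+15+21+21+23+14+28+22 = 165, so the proportions are 0.127273, 0.090909, 0.127273, 0.127273, 0.139394, 0.084848, 0.169697, 0.133333 (working shown to 6 dp, full precision carried).
D = 0.127273² + 0.090909² + 0.127273² + 0.127273² + 0.139394² + 0.084848² + 0.169697² + 0.133333² = 0.016198 + 0.008264 + 0.016198 + 0.016198 + 0.019431 + 0.007199 + 0.028797 + 0.017778 = 0.130064.
To 4 decimal places, D = 0.1301.

0.1301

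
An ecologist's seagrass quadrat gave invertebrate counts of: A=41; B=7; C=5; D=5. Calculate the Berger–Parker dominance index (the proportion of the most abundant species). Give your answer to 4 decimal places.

Total N = 41+7+5+5 = 58, so the proportions are 0.706897, 0.12069, 0.086207, 0.086207 (working shown to 6 dp, full precision carried).
The largest proportion is 0.706897, i.e. d = 0.7069 to 4 decimal places.

0.7069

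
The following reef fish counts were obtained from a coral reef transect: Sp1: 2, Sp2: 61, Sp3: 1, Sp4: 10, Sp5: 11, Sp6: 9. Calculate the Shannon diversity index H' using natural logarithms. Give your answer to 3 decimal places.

1.125

Total N = 2+61+1+10+11+9 = 94, so the proportions are 0.02128, 0.64894, 0.01064, 0.10638, 0.11702, 0.09574 (working shown to 5 dp, full precision carried).
Each pᵢ ln pᵢ term: 0.02128×(-3.85015)=-0.08192, 0.64894×(-0.43242)=-0.28061, 0.01064×(-4.54329)=-0.04833, 0.10638×(-2.24071)=-0.23837, 0.11702×(-2.14540)=-0.25106, 0.09574×(-2.34607)=-0.22462.
Sum = -1.12492, so H' = 1.125.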